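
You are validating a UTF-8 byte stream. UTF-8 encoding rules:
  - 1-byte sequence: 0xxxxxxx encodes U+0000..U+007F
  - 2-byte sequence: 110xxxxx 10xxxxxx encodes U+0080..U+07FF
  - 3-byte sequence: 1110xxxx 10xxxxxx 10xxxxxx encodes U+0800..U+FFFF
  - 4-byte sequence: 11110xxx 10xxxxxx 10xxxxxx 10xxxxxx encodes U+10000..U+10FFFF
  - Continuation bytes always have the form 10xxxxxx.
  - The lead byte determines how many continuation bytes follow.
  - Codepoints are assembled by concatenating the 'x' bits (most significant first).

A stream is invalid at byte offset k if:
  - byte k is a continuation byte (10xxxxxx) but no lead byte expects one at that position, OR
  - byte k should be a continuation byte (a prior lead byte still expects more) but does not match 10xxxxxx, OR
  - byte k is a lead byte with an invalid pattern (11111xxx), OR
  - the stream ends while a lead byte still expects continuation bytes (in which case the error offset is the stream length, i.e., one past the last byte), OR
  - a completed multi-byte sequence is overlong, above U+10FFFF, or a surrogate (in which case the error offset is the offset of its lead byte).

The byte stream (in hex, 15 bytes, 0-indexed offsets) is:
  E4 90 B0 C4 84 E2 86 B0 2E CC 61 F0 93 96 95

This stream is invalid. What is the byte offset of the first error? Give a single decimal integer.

Byte[0]=E4: 3-byte lead, need 2 cont bytes. acc=0x4
Byte[1]=90: continuation. acc=(acc<<6)|0x10=0x110
Byte[2]=B0: continuation. acc=(acc<<6)|0x30=0x4430
Completed: cp=U+4430 (starts at byte 0)
Byte[3]=C4: 2-byte lead, need 1 cont bytes. acc=0x4
Byte[4]=84: continuation. acc=(acc<<6)|0x04=0x104
Completed: cp=U+0104 (starts at byte 3)
Byte[5]=E2: 3-byte lead, need 2 cont bytes. acc=0x2
Byte[6]=86: continuation. acc=(acc<<6)|0x06=0x86
Byte[7]=B0: continuation. acc=(acc<<6)|0x30=0x21B0
Completed: cp=U+21B0 (starts at byte 5)
Byte[8]=2E: 1-byte ASCII. cp=U+002E
Byte[9]=CC: 2-byte lead, need 1 cont bytes. acc=0xC
Byte[10]=61: expected 10xxxxxx continuation. INVALID

Answer: 10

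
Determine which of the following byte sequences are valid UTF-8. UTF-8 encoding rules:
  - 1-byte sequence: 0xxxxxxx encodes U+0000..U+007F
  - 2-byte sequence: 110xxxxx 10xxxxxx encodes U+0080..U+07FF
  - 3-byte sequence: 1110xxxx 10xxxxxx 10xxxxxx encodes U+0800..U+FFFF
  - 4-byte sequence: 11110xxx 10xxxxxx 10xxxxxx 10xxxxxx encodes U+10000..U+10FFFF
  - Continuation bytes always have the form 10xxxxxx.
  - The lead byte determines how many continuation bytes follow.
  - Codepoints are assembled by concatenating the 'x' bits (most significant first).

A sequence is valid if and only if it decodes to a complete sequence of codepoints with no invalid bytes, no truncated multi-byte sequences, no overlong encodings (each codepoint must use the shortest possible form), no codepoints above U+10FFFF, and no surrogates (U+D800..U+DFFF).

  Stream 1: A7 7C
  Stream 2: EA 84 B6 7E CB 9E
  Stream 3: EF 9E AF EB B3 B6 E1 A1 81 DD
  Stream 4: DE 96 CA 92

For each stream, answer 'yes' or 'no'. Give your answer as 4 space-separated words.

Stream 1: error at byte offset 0. INVALID
Stream 2: decodes cleanly. VALID
Stream 3: error at byte offset 10. INVALID
Stream 4: decodes cleanly. VALID

Answer: no yes no yes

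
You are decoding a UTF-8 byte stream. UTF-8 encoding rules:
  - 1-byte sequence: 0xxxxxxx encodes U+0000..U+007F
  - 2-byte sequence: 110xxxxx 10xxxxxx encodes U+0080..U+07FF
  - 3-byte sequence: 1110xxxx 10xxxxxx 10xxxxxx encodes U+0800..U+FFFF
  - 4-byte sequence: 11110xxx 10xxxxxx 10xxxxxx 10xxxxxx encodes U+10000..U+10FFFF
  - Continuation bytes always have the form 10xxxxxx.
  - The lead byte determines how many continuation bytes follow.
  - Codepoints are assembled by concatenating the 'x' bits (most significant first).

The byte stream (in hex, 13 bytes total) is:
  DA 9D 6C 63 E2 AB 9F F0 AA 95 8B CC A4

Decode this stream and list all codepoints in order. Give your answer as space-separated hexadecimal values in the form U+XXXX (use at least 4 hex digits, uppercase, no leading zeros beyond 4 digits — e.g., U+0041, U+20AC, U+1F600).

Byte[0]=DA: 2-byte lead, need 1 cont bytes. acc=0x1A
Byte[1]=9D: continuation. acc=(acc<<6)|0x1D=0x69D
Completed: cp=U+069D (starts at byte 0)
Byte[2]=6C: 1-byte ASCII. cp=U+006C
Byte[3]=63: 1-byte ASCII. cp=U+0063
Byte[4]=E2: 3-byte lead, need 2 cont bytes. acc=0x2
Byte[5]=AB: continuation. acc=(acc<<6)|0x2B=0xAB
Byte[6]=9F: continuation. acc=(acc<<6)|0x1F=0x2ADF
Completed: cp=U+2ADF (starts at byte 4)
Byte[7]=F0: 4-byte lead, need 3 cont bytes. acc=0x0
Byte[8]=AA: continuation. acc=(acc<<6)|0x2A=0x2A
Byte[9]=95: continuation. acc=(acc<<6)|0x15=0xA95
Byte[10]=8B: continuation. acc=(acc<<6)|0x0B=0x2A54B
Completed: cp=U+2A54B (starts at byte 7)
Byte[11]=CC: 2-byte lead, need 1 cont bytes. acc=0xC
Byte[12]=A4: continuation. acc=(acc<<6)|0x24=0x324
Completed: cp=U+0324 (starts at byte 11)

Answer: U+069D U+006C U+0063 U+2ADF U+2A54B U+0324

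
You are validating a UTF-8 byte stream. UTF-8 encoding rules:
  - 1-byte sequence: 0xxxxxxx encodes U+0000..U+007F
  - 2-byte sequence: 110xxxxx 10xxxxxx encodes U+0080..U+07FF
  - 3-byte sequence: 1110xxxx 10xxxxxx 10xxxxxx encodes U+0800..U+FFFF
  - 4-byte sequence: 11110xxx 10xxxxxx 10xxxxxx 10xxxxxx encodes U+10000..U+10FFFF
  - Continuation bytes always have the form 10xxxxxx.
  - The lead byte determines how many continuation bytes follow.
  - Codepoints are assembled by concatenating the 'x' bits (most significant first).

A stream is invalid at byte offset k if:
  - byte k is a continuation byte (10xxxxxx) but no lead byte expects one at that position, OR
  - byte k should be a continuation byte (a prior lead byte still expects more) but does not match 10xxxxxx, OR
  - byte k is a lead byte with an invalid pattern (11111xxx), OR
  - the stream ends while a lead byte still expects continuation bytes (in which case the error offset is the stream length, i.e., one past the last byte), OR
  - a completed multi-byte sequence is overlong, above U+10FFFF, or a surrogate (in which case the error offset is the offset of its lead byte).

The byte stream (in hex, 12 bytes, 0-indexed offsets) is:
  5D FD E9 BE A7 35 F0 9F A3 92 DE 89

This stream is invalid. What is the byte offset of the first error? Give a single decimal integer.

Answer: 1

Derivation:
Byte[0]=5D: 1-byte ASCII. cp=U+005D
Byte[1]=FD: INVALID lead byte (not 0xxx/110x/1110/11110)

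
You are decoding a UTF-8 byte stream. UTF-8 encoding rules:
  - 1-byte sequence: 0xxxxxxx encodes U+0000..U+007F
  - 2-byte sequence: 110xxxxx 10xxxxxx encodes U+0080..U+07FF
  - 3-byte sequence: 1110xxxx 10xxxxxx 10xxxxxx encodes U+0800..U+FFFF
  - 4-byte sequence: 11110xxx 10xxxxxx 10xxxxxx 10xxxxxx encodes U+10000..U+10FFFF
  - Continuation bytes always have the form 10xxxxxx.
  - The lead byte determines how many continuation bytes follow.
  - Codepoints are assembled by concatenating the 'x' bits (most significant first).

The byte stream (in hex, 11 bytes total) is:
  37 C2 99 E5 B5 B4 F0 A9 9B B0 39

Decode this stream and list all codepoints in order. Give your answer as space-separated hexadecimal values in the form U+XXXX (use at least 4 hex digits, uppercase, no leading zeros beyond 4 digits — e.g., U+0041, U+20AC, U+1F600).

Answer: U+0037 U+0099 U+5D74 U+296F0 U+0039

Derivation:
Byte[0]=37: 1-byte ASCII. cp=U+0037
Byte[1]=C2: 2-byte lead, need 1 cont bytes. acc=0x2
Byte[2]=99: continuation. acc=(acc<<6)|0x19=0x99
Completed: cp=U+0099 (starts at byte 1)
Byte[3]=E5: 3-byte lead, need 2 cont bytes. acc=0x5
Byte[4]=B5: continuation. acc=(acc<<6)|0x35=0x175
Byte[5]=B4: continuation. acc=(acc<<6)|0x34=0x5D74
Completed: cp=U+5D74 (starts at byte 3)
Byte[6]=F0: 4-byte lead, need 3 cont bytes. acc=0x0
Byte[7]=A9: continuation. acc=(acc<<6)|0x29=0x29
Byte[8]=9B: continuation. acc=(acc<<6)|0x1B=0xA5B
Byte[9]=B0: continuation. acc=(acc<<6)|0x30=0x296F0
Completed: cp=U+296F0 (starts at byte 6)
Byte[10]=39: 1-byte ASCII. cp=U+0039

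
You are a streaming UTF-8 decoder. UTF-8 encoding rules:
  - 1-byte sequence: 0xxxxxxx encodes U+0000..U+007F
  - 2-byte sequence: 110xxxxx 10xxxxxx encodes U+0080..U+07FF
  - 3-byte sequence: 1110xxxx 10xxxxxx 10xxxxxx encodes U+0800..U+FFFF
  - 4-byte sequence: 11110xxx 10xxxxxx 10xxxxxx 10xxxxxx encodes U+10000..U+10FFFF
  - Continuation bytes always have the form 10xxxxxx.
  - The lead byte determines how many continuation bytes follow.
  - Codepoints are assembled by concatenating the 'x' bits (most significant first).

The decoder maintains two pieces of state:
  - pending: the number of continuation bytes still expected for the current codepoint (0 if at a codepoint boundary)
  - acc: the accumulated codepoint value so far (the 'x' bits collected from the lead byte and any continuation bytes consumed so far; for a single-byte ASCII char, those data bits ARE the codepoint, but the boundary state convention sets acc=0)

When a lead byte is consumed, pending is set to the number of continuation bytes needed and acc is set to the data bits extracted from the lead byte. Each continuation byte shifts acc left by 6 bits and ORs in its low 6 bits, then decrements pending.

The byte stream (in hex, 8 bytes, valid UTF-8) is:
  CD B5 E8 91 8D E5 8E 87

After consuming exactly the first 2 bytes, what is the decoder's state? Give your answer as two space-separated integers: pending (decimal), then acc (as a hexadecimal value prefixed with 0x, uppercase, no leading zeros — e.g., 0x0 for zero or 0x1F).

Byte[0]=CD: 2-byte lead. pending=1, acc=0xD
Byte[1]=B5: continuation. acc=(acc<<6)|0x35=0x375, pending=0

Answer: 0 0x375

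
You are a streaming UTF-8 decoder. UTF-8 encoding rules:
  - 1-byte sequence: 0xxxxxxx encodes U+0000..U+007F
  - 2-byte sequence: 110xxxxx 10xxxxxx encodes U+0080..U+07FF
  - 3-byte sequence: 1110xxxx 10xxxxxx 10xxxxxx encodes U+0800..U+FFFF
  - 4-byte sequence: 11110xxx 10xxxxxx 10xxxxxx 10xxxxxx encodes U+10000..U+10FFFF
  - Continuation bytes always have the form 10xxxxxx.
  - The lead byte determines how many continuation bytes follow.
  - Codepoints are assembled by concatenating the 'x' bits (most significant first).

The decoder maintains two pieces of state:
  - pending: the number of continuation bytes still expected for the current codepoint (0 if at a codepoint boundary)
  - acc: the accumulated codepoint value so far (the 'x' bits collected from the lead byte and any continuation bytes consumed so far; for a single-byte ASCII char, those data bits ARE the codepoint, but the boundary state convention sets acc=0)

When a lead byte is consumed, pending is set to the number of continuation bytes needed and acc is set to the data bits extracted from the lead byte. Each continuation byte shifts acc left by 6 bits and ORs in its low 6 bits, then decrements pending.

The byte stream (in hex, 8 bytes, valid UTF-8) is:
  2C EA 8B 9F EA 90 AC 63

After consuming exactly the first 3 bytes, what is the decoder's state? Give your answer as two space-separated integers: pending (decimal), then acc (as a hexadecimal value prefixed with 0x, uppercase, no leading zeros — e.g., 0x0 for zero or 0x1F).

Byte[0]=2C: 1-byte. pending=0, acc=0x0
Byte[1]=EA: 3-byte lead. pending=2, acc=0xA
Byte[2]=8B: continuation. acc=(acc<<6)|0x0B=0x28B, pending=1

Answer: 1 0x28B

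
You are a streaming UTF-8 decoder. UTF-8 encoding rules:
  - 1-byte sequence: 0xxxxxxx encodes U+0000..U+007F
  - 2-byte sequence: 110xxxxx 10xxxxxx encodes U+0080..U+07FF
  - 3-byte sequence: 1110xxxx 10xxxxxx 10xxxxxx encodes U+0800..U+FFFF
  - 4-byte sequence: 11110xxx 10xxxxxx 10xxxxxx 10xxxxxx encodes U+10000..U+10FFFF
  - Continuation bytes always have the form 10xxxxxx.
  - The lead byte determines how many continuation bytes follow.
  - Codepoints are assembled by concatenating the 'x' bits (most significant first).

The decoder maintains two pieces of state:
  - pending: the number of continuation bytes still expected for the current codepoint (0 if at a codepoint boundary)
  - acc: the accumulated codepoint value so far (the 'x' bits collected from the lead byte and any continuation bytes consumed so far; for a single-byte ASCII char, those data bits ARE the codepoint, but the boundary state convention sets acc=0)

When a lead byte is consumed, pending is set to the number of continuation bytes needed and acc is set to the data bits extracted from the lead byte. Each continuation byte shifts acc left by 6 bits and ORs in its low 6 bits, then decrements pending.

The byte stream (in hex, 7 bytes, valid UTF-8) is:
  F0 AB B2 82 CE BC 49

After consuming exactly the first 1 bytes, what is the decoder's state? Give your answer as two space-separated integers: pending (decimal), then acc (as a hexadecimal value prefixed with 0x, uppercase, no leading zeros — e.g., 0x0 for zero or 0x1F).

Answer: 3 0x0

Derivation:
Byte[0]=F0: 4-byte lead. pending=3, acc=0x0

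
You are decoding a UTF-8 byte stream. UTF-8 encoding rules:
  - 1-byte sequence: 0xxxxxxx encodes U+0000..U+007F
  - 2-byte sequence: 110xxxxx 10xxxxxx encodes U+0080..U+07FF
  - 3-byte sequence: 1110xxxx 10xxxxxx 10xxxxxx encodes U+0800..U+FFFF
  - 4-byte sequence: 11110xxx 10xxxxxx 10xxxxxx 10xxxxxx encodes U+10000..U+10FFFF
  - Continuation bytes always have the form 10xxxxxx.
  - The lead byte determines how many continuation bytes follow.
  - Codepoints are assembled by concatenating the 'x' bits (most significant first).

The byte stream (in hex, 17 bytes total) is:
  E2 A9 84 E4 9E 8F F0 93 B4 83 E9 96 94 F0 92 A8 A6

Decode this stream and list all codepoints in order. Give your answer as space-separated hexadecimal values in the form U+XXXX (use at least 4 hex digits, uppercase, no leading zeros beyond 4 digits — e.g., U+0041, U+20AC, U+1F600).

Answer: U+2A44 U+478F U+13D03 U+9594 U+12A26

Derivation:
Byte[0]=E2: 3-byte lead, need 2 cont bytes. acc=0x2
Byte[1]=A9: continuation. acc=(acc<<6)|0x29=0xA9
Byte[2]=84: continuation. acc=(acc<<6)|0x04=0x2A44
Completed: cp=U+2A44 (starts at byte 0)
Byte[3]=E4: 3-byte lead, need 2 cont bytes. acc=0x4
Byte[4]=9E: continuation. acc=(acc<<6)|0x1E=0x11E
Byte[5]=8F: continuation. acc=(acc<<6)|0x0F=0x478F
Completed: cp=U+478F (starts at byte 3)
Byte[6]=F0: 4-byte lead, need 3 cont bytes. acc=0x0
Byte[7]=93: continuation. acc=(acc<<6)|0x13=0x13
Byte[8]=B4: continuation. acc=(acc<<6)|0x34=0x4F4
Byte[9]=83: continuation. acc=(acc<<6)|0x03=0x13D03
Completed: cp=U+13D03 (starts at byte 6)
Byte[10]=E9: 3-byte lead, need 2 cont bytes. acc=0x9
Byte[11]=96: continuation. acc=(acc<<6)|0x16=0x256
Byte[12]=94: continuation. acc=(acc<<6)|0x14=0x9594
Completed: cp=U+9594 (starts at byte 10)
Byte[13]=F0: 4-byte lead, need 3 cont bytes. acc=0x0
Byte[14]=92: continuation. acc=(acc<<6)|0x12=0x12
Byte[15]=A8: continuation. acc=(acc<<6)|0x28=0x4A8
Byte[16]=A6: continuation. acc=(acc<<6)|0x26=0x12A26
Completed: cp=U+12A26 (starts at byte 13)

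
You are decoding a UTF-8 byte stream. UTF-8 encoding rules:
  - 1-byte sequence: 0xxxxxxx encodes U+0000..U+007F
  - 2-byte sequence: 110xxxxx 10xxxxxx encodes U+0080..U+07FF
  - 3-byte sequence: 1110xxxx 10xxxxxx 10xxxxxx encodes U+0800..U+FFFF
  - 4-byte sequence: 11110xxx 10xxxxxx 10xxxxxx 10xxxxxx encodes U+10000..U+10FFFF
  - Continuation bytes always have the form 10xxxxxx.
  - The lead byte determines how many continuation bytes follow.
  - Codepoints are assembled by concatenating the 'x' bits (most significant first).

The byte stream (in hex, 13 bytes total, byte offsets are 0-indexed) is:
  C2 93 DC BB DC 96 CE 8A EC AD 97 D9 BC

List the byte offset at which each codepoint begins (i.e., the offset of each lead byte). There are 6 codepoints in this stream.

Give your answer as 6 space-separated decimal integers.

Byte[0]=C2: 2-byte lead, need 1 cont bytes. acc=0x2
Byte[1]=93: continuation. acc=(acc<<6)|0x13=0x93
Completed: cp=U+0093 (starts at byte 0)
Byte[2]=DC: 2-byte lead, need 1 cont bytes. acc=0x1C
Byte[3]=BB: continuation. acc=(acc<<6)|0x3B=0x73B
Completed: cp=U+073B (starts at byte 2)
Byte[4]=DC: 2-byte lead, need 1 cont bytes. acc=0x1C
Byte[5]=96: continuation. acc=(acc<<6)|0x16=0x716
Completed: cp=U+0716 (starts at byte 4)
Byte[6]=CE: 2-byte lead, need 1 cont bytes. acc=0xE
Byte[7]=8A: continuation. acc=(acc<<6)|0x0A=0x38A
Completed: cp=U+038A (starts at byte 6)
Byte[8]=EC: 3-byte lead, need 2 cont bytes. acc=0xC
Byte[9]=AD: continuation. acc=(acc<<6)|0x2D=0x32D
Byte[10]=97: continuation. acc=(acc<<6)|0x17=0xCB57
Completed: cp=U+CB57 (starts at byte 8)
Byte[11]=D9: 2-byte lead, need 1 cont bytes. acc=0x19
Byte[12]=BC: continuation. acc=(acc<<6)|0x3C=0x67C
Completed: cp=U+067C (starts at byte 11)

Answer: 0 2 4 6 8 11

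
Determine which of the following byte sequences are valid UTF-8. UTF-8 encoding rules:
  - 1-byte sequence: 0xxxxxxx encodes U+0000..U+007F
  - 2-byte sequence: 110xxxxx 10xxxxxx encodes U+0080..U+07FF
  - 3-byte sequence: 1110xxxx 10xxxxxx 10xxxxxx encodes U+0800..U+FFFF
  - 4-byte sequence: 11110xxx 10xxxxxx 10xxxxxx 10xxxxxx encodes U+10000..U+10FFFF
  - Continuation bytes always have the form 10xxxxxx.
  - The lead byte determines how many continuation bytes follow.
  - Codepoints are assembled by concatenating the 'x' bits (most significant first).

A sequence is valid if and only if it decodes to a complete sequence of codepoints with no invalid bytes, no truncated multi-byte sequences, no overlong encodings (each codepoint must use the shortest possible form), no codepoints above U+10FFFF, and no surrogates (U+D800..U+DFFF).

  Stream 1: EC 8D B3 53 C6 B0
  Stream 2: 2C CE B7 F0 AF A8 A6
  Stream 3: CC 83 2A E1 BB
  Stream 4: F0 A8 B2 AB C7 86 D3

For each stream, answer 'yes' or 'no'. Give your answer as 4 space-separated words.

Answer: yes yes no no

Derivation:
Stream 1: decodes cleanly. VALID
Stream 2: decodes cleanly. VALID
Stream 3: error at byte offset 5. INVALID
Stream 4: error at byte offset 7. INVALID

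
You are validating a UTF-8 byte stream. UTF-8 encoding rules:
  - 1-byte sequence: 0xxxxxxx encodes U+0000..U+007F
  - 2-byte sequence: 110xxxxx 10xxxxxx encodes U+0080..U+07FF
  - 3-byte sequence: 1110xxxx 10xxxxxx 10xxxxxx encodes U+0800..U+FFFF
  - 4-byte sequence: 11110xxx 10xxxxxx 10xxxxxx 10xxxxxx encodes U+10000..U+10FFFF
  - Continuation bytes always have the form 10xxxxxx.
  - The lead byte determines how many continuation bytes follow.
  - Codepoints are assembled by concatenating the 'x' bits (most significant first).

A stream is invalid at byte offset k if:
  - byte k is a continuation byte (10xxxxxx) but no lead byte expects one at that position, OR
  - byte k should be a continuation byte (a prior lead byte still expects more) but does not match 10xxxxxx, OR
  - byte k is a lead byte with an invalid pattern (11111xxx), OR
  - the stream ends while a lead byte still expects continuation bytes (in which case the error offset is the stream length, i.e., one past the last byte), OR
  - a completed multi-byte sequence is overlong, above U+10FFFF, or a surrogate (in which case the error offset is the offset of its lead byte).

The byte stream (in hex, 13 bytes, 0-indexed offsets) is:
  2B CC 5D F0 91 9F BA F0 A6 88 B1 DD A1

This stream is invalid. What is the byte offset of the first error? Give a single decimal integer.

Answer: 2

Derivation:
Byte[0]=2B: 1-byte ASCII. cp=U+002B
Byte[1]=CC: 2-byte lead, need 1 cont bytes. acc=0xC
Byte[2]=5D: expected 10xxxxxx continuation. INVALID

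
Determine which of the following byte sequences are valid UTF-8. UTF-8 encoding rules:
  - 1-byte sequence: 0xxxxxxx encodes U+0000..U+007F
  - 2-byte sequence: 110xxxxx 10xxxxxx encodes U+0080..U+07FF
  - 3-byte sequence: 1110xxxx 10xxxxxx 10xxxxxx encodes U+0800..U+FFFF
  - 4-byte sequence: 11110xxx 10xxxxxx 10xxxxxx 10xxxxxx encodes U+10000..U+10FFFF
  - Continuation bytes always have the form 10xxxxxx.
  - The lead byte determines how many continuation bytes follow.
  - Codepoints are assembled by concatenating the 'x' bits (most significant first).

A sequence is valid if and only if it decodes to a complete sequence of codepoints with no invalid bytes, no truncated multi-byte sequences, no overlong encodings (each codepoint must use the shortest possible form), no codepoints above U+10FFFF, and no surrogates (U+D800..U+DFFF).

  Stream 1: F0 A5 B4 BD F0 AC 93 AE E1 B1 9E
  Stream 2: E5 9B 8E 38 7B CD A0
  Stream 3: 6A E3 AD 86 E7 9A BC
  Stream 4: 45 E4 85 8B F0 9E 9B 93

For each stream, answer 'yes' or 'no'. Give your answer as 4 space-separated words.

Answer: yes yes yes yes

Derivation:
Stream 1: decodes cleanly. VALID
Stream 2: decodes cleanly. VALID
Stream 3: decodes cleanly. VALID
Stream 4: decodes cleanly. VALID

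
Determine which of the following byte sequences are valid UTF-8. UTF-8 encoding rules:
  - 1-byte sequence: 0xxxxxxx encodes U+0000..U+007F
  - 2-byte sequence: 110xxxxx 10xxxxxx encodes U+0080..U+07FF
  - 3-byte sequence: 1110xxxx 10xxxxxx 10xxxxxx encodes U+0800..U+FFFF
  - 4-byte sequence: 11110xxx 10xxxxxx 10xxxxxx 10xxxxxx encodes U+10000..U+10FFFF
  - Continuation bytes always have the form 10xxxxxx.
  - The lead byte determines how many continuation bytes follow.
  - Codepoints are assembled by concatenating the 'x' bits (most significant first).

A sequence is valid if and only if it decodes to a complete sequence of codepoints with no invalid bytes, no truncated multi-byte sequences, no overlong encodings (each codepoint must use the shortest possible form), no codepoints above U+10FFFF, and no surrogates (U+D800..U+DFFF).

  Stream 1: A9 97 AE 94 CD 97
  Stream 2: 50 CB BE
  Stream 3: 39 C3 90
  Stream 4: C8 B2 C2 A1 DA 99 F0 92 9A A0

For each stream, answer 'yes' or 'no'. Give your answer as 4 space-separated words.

Stream 1: error at byte offset 0. INVALID
Stream 2: decodes cleanly. VALID
Stream 3: decodes cleanly. VALID
Stream 4: decodes cleanly. VALID

Answer: no yes yes yes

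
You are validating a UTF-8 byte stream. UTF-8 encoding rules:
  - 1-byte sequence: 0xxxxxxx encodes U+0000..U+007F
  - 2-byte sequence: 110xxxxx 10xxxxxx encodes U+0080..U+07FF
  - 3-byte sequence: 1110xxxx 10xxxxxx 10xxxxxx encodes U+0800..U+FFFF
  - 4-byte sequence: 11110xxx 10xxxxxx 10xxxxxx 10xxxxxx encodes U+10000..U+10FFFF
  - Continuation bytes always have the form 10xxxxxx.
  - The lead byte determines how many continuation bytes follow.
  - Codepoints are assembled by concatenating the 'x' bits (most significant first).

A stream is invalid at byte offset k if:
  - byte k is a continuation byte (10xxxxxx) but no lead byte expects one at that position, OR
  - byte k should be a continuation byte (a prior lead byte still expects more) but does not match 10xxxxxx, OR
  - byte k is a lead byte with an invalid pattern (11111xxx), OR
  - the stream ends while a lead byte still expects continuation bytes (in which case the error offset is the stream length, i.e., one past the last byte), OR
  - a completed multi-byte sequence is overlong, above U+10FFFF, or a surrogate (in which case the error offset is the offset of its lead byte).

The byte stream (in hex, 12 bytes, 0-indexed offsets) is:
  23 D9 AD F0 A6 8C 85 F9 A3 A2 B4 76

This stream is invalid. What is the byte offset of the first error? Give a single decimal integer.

Answer: 7

Derivation:
Byte[0]=23: 1-byte ASCII. cp=U+0023
Byte[1]=D9: 2-byte lead, need 1 cont bytes. acc=0x19
Byte[2]=AD: continuation. acc=(acc<<6)|0x2D=0x66D
Completed: cp=U+066D (starts at byte 1)
Byte[3]=F0: 4-byte lead, need 3 cont bytes. acc=0x0
Byte[4]=A6: continuation. acc=(acc<<6)|0x26=0x26
Byte[5]=8C: continuation. acc=(acc<<6)|0x0C=0x98C
Byte[6]=85: continuation. acc=(acc<<6)|0x05=0x26305
Completed: cp=U+26305 (starts at byte 3)
Byte[7]=F9: INVALID lead byte (not 0xxx/110x/1110/11110)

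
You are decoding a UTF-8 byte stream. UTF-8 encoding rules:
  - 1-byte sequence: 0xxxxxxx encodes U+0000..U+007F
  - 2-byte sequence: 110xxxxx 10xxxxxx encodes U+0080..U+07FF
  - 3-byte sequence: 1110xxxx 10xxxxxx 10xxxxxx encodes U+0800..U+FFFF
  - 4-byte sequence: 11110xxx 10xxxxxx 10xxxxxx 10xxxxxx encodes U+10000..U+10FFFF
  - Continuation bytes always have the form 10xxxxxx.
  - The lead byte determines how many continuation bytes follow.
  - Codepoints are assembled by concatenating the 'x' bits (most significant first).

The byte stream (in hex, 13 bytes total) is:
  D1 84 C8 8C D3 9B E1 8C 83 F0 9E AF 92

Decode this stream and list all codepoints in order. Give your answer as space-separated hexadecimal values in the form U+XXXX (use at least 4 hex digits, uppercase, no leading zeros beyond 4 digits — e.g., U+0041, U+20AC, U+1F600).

Answer: U+0444 U+020C U+04DB U+1303 U+1EBD2

Derivation:
Byte[0]=D1: 2-byte lead, need 1 cont bytes. acc=0x11
Byte[1]=84: continuation. acc=(acc<<6)|0x04=0x444
Completed: cp=U+0444 (starts at byte 0)
Byte[2]=C8: 2-byte lead, need 1 cont bytes. acc=0x8
Byte[3]=8C: continuation. acc=(acc<<6)|0x0C=0x20C
Completed: cp=U+020C (starts at byte 2)
Byte[4]=D3: 2-byte lead, need 1 cont bytes. acc=0x13
Byte[5]=9B: continuation. acc=(acc<<6)|0x1B=0x4DB
Completed: cp=U+04DB (starts at byte 4)
Byte[6]=E1: 3-byte lead, need 2 cont bytes. acc=0x1
Byte[7]=8C: continuation. acc=(acc<<6)|0x0C=0x4C
Byte[8]=83: continuation. acc=(acc<<6)|0x03=0x1303
Completed: cp=U+1303 (starts at byte 6)
Byte[9]=F0: 4-byte lead, need 3 cont bytes. acc=0x0
Byte[10]=9E: continuation. acc=(acc<<6)|0x1E=0x1E
Byte[11]=AF: continuation. acc=(acc<<6)|0x2F=0x7AF
Byte[12]=92: continuation. acc=(acc<<6)|0x12=0x1EBD2
Completed: cp=U+1EBD2 (starts at byte 9)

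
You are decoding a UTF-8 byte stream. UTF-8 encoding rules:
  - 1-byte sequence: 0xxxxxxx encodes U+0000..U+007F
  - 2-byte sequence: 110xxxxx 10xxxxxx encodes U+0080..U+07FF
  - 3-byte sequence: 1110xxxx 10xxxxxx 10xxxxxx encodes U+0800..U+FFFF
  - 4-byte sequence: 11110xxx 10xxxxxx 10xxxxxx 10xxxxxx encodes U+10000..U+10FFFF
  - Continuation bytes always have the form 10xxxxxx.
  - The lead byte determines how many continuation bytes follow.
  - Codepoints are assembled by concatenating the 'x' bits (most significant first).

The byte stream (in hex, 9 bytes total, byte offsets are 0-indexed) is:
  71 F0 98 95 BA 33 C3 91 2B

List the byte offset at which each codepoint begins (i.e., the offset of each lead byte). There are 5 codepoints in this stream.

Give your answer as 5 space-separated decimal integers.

Answer: 0 1 5 6 8

Derivation:
Byte[0]=71: 1-byte ASCII. cp=U+0071
Byte[1]=F0: 4-byte lead, need 3 cont bytes. acc=0x0
Byte[2]=98: continuation. acc=(acc<<6)|0x18=0x18
Byte[3]=95: continuation. acc=(acc<<6)|0x15=0x615
Byte[4]=BA: continuation. acc=(acc<<6)|0x3A=0x1857A
Completed: cp=U+1857A (starts at byte 1)
Byte[5]=33: 1-byte ASCII. cp=U+0033
Byte[6]=C3: 2-byte lead, need 1 cont bytes. acc=0x3
Byte[7]=91: continuation. acc=(acc<<6)|0x11=0xD1
Completed: cp=U+00D1 (starts at byte 6)
Byte[8]=2B: 1-byte ASCII. cp=U+002B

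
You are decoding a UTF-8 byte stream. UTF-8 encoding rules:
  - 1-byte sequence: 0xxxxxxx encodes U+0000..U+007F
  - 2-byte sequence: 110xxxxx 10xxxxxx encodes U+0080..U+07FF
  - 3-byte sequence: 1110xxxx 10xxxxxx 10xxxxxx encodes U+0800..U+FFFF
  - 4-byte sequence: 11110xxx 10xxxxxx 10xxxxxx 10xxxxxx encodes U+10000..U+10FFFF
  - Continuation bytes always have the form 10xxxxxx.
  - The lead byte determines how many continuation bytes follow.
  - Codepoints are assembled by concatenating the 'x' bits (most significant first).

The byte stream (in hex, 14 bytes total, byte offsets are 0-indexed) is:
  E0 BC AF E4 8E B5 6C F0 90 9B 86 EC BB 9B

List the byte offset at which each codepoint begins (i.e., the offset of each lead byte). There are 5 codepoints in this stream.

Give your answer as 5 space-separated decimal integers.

Answer: 0 3 6 7 11

Derivation:
Byte[0]=E0: 3-byte lead, need 2 cont bytes. acc=0x0
Byte[1]=BC: continuation. acc=(acc<<6)|0x3C=0x3C
Byte[2]=AF: continuation. acc=(acc<<6)|0x2F=0xF2F
Completed: cp=U+0F2F (starts at byte 0)
Byte[3]=E4: 3-byte lead, need 2 cont bytes. acc=0x4
Byte[4]=8E: continuation. acc=(acc<<6)|0x0E=0x10E
Byte[5]=B5: continuation. acc=(acc<<6)|0x35=0x43B5
Completed: cp=U+43B5 (starts at byte 3)
Byte[6]=6C: 1-byte ASCII. cp=U+006C
Byte[7]=F0: 4-byte lead, need 3 cont bytes. acc=0x0
Byte[8]=90: continuation. acc=(acc<<6)|0x10=0x10
Byte[9]=9B: continuation. acc=(acc<<6)|0x1B=0x41B
Byte[10]=86: continuation. acc=(acc<<6)|0x06=0x106C6
Completed: cp=U+106C6 (starts at byte 7)
Byte[11]=EC: 3-byte lead, need 2 cont bytes. acc=0xC
Byte[12]=BB: continuation. acc=(acc<<6)|0x3B=0x33B
Byte[13]=9B: continuation. acc=(acc<<6)|0x1B=0xCEDB
Completed: cp=U+CEDB (starts at byte 11)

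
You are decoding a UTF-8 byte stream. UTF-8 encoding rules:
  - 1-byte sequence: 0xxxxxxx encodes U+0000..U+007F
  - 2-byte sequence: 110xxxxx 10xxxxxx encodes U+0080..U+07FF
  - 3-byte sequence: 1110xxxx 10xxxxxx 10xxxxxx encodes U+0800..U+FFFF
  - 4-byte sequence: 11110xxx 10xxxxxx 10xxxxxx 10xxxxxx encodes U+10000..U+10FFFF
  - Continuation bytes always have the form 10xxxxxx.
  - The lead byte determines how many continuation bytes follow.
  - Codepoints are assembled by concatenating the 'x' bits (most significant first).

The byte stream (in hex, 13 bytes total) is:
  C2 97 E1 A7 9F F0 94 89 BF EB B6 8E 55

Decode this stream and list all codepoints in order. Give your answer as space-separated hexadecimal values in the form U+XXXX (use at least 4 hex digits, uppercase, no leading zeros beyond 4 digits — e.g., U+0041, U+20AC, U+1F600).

Answer: U+0097 U+19DF U+1427F U+BD8E U+0055

Derivation:
Byte[0]=C2: 2-byte lead, need 1 cont bytes. acc=0x2
Byte[1]=97: continuation. acc=(acc<<6)|0x17=0x97
Completed: cp=U+0097 (starts at byte 0)
Byte[2]=E1: 3-byte lead, need 2 cont bytes. acc=0x1
Byte[3]=A7: continuation. acc=(acc<<6)|0x27=0x67
Byte[4]=9F: continuation. acc=(acc<<6)|0x1F=0x19DF
Completed: cp=U+19DF (starts at byte 2)
Byte[5]=F0: 4-byte lead, need 3 cont bytes. acc=0x0
Byte[6]=94: continuation. acc=(acc<<6)|0x14=0x14
Byte[7]=89: continuation. acc=(acc<<6)|0x09=0x509
Byte[8]=BF: continuation. acc=(acc<<6)|0x3F=0x1427F
Completed: cp=U+1427F (starts at byte 5)
Byte[9]=EB: 3-byte lead, need 2 cont bytes. acc=0xB
Byte[10]=B6: continuation. acc=(acc<<6)|0x36=0x2F6
Byte[11]=8E: continuation. acc=(acc<<6)|0x0E=0xBD8E
Completed: cp=U+BD8E (starts at byte 9)
Byte[12]=55: 1-byte ASCII. cp=U+0055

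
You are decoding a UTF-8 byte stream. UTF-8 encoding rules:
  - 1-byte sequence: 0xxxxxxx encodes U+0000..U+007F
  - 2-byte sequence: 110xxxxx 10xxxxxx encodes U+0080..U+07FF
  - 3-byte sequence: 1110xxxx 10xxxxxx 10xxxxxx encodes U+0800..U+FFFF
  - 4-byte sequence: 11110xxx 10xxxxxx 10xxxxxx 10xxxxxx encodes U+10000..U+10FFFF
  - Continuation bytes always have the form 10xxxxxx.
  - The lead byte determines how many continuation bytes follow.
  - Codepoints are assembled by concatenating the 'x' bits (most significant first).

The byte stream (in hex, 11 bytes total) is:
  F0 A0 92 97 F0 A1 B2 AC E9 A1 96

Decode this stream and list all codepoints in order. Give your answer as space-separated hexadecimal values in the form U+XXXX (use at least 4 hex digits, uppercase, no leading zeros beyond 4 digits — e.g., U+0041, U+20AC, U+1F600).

Byte[0]=F0: 4-byte lead, need 3 cont bytes. acc=0x0
Byte[1]=A0: continuation. acc=(acc<<6)|0x20=0x20
Byte[2]=92: continuation. acc=(acc<<6)|0x12=0x812
Byte[3]=97: continuation. acc=(acc<<6)|0x17=0x20497
Completed: cp=U+20497 (starts at byte 0)
Byte[4]=F0: 4-byte lead, need 3 cont bytes. acc=0x0
Byte[5]=A1: continuation. acc=(acc<<6)|0x21=0x21
Byte[6]=B2: continuation. acc=(acc<<6)|0x32=0x872
Byte[7]=AC: continuation. acc=(acc<<6)|0x2C=0x21CAC
Completed: cp=U+21CAC (starts at byte 4)
Byte[8]=E9: 3-byte lead, need 2 cont bytes. acc=0x9
Byte[9]=A1: continuation. acc=(acc<<6)|0x21=0x261
Byte[10]=96: continuation. acc=(acc<<6)|0x16=0x9856
Completed: cp=U+9856 (starts at byte 8)

Answer: U+20497 U+21CAC U+9856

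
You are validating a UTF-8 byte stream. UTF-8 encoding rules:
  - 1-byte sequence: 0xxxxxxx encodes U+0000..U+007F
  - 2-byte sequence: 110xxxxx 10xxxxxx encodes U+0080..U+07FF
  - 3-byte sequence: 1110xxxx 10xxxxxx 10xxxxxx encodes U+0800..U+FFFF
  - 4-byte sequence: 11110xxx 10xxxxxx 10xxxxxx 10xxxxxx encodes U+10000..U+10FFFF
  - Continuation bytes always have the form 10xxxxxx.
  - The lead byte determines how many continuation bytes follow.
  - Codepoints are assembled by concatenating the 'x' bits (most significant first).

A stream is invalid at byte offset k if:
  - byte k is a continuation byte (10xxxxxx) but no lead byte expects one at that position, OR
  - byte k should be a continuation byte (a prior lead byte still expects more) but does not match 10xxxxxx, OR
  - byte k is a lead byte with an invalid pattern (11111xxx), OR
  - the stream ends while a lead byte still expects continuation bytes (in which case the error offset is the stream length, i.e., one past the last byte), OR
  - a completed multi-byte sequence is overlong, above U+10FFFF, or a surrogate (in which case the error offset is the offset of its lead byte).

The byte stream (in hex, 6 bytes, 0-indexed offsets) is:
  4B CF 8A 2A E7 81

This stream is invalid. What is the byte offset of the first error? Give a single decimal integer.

Byte[0]=4B: 1-byte ASCII. cp=U+004B
Byte[1]=CF: 2-byte lead, need 1 cont bytes. acc=0xF
Byte[2]=8A: continuation. acc=(acc<<6)|0x0A=0x3CA
Completed: cp=U+03CA (starts at byte 1)
Byte[3]=2A: 1-byte ASCII. cp=U+002A
Byte[4]=E7: 3-byte lead, need 2 cont bytes. acc=0x7
Byte[5]=81: continuation. acc=(acc<<6)|0x01=0x1C1
Byte[6]: stream ended, expected continuation. INVALID

Answer: 6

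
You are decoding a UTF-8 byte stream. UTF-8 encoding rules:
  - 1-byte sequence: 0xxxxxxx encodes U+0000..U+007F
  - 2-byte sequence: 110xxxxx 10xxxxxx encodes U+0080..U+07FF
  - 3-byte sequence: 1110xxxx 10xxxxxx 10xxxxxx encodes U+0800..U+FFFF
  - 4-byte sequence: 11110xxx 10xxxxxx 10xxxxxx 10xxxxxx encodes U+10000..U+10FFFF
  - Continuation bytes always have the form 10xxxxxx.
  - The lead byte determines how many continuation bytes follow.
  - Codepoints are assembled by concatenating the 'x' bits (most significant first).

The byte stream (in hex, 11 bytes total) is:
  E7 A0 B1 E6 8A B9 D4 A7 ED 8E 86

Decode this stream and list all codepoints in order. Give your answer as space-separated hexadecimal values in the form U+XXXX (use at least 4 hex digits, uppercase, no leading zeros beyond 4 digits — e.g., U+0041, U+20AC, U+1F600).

Byte[0]=E7: 3-byte lead, need 2 cont bytes. acc=0x7
Byte[1]=A0: continuation. acc=(acc<<6)|0x20=0x1E0
Byte[2]=B1: continuation. acc=(acc<<6)|0x31=0x7831
Completed: cp=U+7831 (starts at byte 0)
Byte[3]=E6: 3-byte lead, need 2 cont bytes. acc=0x6
Byte[4]=8A: continuation. acc=(acc<<6)|0x0A=0x18A
Byte[5]=B9: continuation. acc=(acc<<6)|0x39=0x62B9
Completed: cp=U+62B9 (starts at byte 3)
Byte[6]=D4: 2-byte lead, need 1 cont bytes. acc=0x14
Byte[7]=A7: continuation. acc=(acc<<6)|0x27=0x527
Completed: cp=U+0527 (starts at byte 6)
Byte[8]=ED: 3-byte lead, need 2 cont bytes. acc=0xD
Byte[9]=8E: continuation. acc=(acc<<6)|0x0E=0x34E
Byte[10]=86: continuation. acc=(acc<<6)|0x06=0xD386
Completed: cp=U+D386 (starts at byte 8)

Answer: U+7831 U+62B9 U+0527 U+D386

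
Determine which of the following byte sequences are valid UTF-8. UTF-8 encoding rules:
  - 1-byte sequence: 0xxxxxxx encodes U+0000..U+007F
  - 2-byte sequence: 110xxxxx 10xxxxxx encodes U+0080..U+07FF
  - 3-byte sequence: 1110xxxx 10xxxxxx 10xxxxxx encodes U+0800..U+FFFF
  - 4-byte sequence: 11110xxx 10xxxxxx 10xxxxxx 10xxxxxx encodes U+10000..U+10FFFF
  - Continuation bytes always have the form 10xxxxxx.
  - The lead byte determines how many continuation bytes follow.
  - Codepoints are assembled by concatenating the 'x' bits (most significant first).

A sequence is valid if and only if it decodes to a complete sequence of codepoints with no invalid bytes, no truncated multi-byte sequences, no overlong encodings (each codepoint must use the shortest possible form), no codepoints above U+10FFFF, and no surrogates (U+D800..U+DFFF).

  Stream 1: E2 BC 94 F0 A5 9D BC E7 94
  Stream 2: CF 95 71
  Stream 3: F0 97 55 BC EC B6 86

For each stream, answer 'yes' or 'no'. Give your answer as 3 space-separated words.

Answer: no yes no

Derivation:
Stream 1: error at byte offset 9. INVALID
Stream 2: decodes cleanly. VALID
Stream 3: error at byte offset 2. INVALID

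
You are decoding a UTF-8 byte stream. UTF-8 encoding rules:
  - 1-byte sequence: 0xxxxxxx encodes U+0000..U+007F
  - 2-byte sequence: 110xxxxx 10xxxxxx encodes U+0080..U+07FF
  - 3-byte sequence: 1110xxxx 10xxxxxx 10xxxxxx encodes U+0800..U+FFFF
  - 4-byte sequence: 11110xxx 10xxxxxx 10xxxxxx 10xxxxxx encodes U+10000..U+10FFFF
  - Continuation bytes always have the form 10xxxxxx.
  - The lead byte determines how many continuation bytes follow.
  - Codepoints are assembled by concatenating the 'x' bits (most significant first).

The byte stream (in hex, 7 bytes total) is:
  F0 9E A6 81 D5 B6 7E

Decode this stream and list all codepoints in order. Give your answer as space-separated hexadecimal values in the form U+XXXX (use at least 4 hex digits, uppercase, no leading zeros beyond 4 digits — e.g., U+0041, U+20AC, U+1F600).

Answer: U+1E981 U+0576 U+007E

Derivation:
Byte[0]=F0: 4-byte lead, need 3 cont bytes. acc=0x0
Byte[1]=9E: continuation. acc=(acc<<6)|0x1E=0x1E
Byte[2]=A6: continuation. acc=(acc<<6)|0x26=0x7A6
Byte[3]=81: continuation. acc=(acc<<6)|0x01=0x1E981
Completed: cp=U+1E981 (starts at byte 0)
Byte[4]=D5: 2-byte lead, need 1 cont bytes. acc=0x15
Byte[5]=B6: continuation. acc=(acc<<6)|0x36=0x576
Completed: cp=U+0576 (starts at byte 4)
Byte[6]=7E: 1-byte ASCII. cp=U+007E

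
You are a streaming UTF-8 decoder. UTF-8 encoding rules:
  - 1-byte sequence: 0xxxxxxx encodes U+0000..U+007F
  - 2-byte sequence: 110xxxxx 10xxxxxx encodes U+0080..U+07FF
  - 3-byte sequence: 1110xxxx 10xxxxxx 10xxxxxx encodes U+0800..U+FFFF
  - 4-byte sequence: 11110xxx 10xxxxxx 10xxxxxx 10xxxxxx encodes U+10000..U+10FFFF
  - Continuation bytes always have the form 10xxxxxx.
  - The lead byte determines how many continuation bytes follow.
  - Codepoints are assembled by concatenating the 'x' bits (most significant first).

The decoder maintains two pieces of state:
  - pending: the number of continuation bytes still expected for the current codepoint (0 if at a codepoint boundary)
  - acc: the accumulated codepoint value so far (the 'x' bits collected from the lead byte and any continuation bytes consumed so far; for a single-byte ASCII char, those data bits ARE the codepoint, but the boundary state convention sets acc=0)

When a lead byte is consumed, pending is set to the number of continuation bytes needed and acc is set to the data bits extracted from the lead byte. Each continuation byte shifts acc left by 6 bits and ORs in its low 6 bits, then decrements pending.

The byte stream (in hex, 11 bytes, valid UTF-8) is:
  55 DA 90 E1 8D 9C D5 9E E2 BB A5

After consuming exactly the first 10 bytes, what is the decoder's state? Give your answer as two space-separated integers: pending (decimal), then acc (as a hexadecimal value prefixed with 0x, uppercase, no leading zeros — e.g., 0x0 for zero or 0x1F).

Answer: 1 0xBB

Derivation:
Byte[0]=55: 1-byte. pending=0, acc=0x0
Byte[1]=DA: 2-byte lead. pending=1, acc=0x1A
Byte[2]=90: continuation. acc=(acc<<6)|0x10=0x690, pending=0
Byte[3]=E1: 3-byte lead. pending=2, acc=0x1
Byte[4]=8D: continuation. acc=(acc<<6)|0x0D=0x4D, pending=1
Byte[5]=9C: continuation. acc=(acc<<6)|0x1C=0x135C, pending=0
Byte[6]=D5: 2-byte lead. pending=1, acc=0x15
Byte[7]=9E: continuation. acc=(acc<<6)|0x1E=0x55E, pending=0
Byte[8]=E2: 3-byte lead. pending=2, acc=0x2
Byte[9]=BB: continuation. acc=(acc<<6)|0x3B=0xBB, pending=1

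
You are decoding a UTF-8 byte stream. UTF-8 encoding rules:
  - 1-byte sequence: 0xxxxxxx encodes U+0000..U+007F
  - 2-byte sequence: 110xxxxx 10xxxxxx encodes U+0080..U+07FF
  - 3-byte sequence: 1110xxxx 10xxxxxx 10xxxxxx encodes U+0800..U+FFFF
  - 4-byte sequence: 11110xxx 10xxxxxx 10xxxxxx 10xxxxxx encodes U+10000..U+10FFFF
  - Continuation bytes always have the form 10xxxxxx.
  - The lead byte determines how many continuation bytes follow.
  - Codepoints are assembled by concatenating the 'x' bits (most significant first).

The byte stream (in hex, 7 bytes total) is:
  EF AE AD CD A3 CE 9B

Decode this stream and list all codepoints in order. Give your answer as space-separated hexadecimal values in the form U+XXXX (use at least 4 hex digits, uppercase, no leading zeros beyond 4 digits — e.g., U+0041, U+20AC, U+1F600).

Answer: U+FBAD U+0363 U+039B

Derivation:
Byte[0]=EF: 3-byte lead, need 2 cont bytes. acc=0xF
Byte[1]=AE: continuation. acc=(acc<<6)|0x2E=0x3EE
Byte[2]=AD: continuation. acc=(acc<<6)|0x2D=0xFBAD
Completed: cp=U+FBAD (starts at byte 0)
Byte[3]=CD: 2-byte lead, need 1 cont bytes. acc=0xD
Byte[4]=A3: continuation. acc=(acc<<6)|0x23=0x363
Completed: cp=U+0363 (starts at byte 3)
Byte[5]=CE: 2-byte lead, need 1 cont bytes. acc=0xE
Byte[6]=9B: continuation. acc=(acc<<6)|0x1B=0x39B
Completed: cp=U+039B (starts at byte 5)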